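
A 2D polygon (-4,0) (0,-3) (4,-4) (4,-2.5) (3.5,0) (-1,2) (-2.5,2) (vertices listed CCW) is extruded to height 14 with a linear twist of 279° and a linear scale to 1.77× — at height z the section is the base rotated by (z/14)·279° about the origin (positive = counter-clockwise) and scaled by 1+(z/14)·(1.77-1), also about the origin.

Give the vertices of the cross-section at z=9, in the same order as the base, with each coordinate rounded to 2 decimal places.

t = z/height = 9/14 = 0.642857
s = 1 + (scale-1)·z/height = 1 + (1.77-1)·9/14 = 1.495000
θ = twist·z/height = 279°·9/14 = 179.3571° = 3.130373 rad
cos θ = -0.999937, sin θ = 0.011220 (intermediates below are computed at full precision and shown rounded to 5 d.p.)
v1: (-4,0) → rotate → (3.99975,-0.04488) → ×s → (5.97962,-0.06709) → (5.98,-0.07)
v2: (0,-3) → rotate → (0.03366,2.99981) → ×s → (0.05032,4.48472) → (0.05,4.48)
v3: (4,-4) → rotate → (-3.95487,4.04463) → ×s → (-5.91253,6.04672) → (-5.91,6.05)
v4: (4,-2.5) → rotate → (-3.97170,2.54472) → ×s → (-5.93769,3.80436) → (-5.94,3.80)
v5: (3.5,0) → rotate → (-3.49978,0.03927) → ×s → (-5.23217,0.05871) → (-5.23,0.06)
v6: (-1,2) → rotate → (0.97750,-2.01109) → ×s → (1.46136,-3.00659) → (1.46,-3.01)
v7: (-2.5,2) → rotate → (2.47740,-2.02792) → ×s → (3.70372,-3.03175) → (3.70,-3.03)

Cross-section at z=9: (5.98,-0.07) (0.05,4.48) (-5.91,6.05) (-5.94,3.80) (-5.23,0.06) (1.46,-3.01) (3.70,-3.03)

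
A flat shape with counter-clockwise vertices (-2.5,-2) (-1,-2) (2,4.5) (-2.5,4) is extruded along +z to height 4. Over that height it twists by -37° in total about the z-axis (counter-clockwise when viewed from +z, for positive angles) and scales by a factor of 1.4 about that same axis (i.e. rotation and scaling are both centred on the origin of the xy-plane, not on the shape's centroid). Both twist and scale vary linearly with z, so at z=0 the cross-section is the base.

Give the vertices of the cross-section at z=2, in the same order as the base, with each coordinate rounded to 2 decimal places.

t = z/height = 2/4 = 0.5
s = 1 + (scale-1)·z/height = 1 + (1.4-1)·2/4 = 1.200000
θ = twist·z/height = -37°·2/4 = -18.5000° = -0.322886 rad
cos θ = 0.948324, sin θ = -0.317305 (intermediates below are computed at full precision and shown rounded to 5 d.p.)
v1: (-2.5,-2) → rotate → (-3.00542,-1.10339) → ×s → (-3.60650,-1.32406) → (-3.61,-1.32)
v2: (-1,-2) → rotate → (-1.58293,-1.57934) → ×s → (-1.89952,-1.89521) → (-1.90,-1.90)
v3: (2,4.5) → rotate → (3.32452,3.63285) → ×s → (3.98942,4.35942) → (3.99,4.36)
v4: (-2.5,4) → rotate → (-1.10159,4.58656) → ×s → (-1.32191,5.50387) → (-1.32,5.50)

Cross-section at z=2: (-3.61,-1.32) (-1.90,-1.90) (3.99,4.36) (-1.32,5.50)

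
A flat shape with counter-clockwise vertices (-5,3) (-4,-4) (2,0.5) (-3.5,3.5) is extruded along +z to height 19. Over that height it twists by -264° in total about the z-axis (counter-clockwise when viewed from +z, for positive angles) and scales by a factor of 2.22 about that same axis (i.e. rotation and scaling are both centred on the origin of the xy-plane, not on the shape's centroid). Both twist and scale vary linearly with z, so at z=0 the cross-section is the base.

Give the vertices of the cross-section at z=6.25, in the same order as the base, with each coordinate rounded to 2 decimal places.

t = z/height = 6.25/19 = 0.328947
s = 1 + (scale-1)·z/height = 1 + (2.22-1)·6.25/19 = 1.401316
θ = twist·z/height = -264°·6.25/19 = -86.8421° = -1.515681 rad
cos θ = 0.055088, sin θ = -0.998482 (intermediates below are computed at full precision and shown rounded to 5 d.p.)
v1: (-5,3) → rotate → (2.72001,5.15767) → ×s → (3.81159,7.22753) → (3.81,7.23)
v2: (-4,-4) → rotate → (-4.21428,3.77358) → ×s → (-5.90553,5.28797) → (-5.91,5.29)
v3: (2,0.5) → rotate → (0.60942,-1.96942) → ×s → (0.85398,-2.75978) → (0.85,-2.76)
v4: (-3.5,3.5) → rotate → (3.30188,3.68749) → ×s → (4.62697,5.16734) → (4.63,5.17)

Cross-section at z=6.25: (3.81,7.23) (-5.91,5.29) (0.85,-2.76) (4.63,5.17)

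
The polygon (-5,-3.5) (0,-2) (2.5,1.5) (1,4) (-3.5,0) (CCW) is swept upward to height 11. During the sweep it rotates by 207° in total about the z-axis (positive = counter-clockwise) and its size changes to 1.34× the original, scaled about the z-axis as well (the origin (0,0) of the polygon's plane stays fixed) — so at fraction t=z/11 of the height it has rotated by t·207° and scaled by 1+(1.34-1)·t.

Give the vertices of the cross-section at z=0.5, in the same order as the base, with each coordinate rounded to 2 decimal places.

Cross-section at z=0.5: (-4.43,-4.34) (0.33,-2.00) (2.26,1.92) (0.34,4.17) (-3.51,-0.58)

t = z/height = 0.5/11 = 0.0454545
s = 1 + (scale-1)·z/height = 1 + (1.34-1)·0.5/11 = 1.015455
θ = twist·z/height = 207°·0.5/11 = 9.4091° = 0.164220 rad
cos θ = 0.986546, sin θ = 0.163482 (intermediates below are computed at full precision and shown rounded to 5 d.p.)
v1: (-5,-3.5) → rotate → (-4.36054,-4.27032) → ×s → (-4.42793,-4.33632) → (-4.43,-4.34)
v2: (0,-2) → rotate → (0.32696,-1.97309) → ×s → (0.33202,-2.00359) → (0.33,-2.00)
v3: (2.5,1.5) → rotate → (2.22114,1.88853) → ×s → (2.25547,1.91771) → (2.26,1.92)
v4: (1,4) → rotate → (0.33262,4.10967) → ×s → (0.33776,4.17318) → (0.34,4.17)
v5: (-3.5,0) → rotate → (-3.45291,-0.57219) → ×s → (-3.50628,-0.58103) → (-3.51,-0.58)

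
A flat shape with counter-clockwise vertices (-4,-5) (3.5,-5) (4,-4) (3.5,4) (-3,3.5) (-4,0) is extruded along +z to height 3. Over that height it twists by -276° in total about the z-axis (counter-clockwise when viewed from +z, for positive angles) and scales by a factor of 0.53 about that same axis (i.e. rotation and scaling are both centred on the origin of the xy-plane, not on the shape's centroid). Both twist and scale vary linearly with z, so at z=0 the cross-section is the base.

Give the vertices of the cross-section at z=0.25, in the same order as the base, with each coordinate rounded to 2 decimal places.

Cross-section at z=0.25: (-5.41,-2.92) (1.22,-5.74) (2.04,-5.04) (4.60,2.22) (-1.34,4.22) (-3.54,1.50)

t = z/height = 0.25/3 = 0.0833333
s = 1 + (scale-1)·z/height = 1 + (0.53-1)·0.25/3 = 0.960833
θ = twist·z/height = -276°·0.25/3 = -23.0000° = -0.401426 rad
cos θ = 0.920505, sin θ = -0.390731 (intermediates below are computed at full precision and shown rounded to 5 d.p.)
v1: (-4,-5) → rotate → (-5.63568,-3.03960) → ×s → (-5.41494,-2.92055) → (-5.41,-2.92)
v2: (3.5,-5) → rotate → (1.26811,-5.97008) → ×s → (1.21844,-5.73625) → (1.22,-5.74)
v3: (4,-4) → rotate → (2.11909,-5.24494) → ×s → (2.03610,-5.03952) → (2.04,-5.04)
v4: (3.5,4) → rotate → (4.78469,2.31446) → ×s → (4.59729,2.22381) → (4.60,2.22)
v5: (-3,3.5) → rotate → (-1.39396,4.39396) → ×s → (-1.33936,4.22186) → (-1.34,4.22)
v6: (-4,0) → rotate → (-3.68202,1.56292) → ×s → (-3.53781,1.50171) → (-3.54,1.50)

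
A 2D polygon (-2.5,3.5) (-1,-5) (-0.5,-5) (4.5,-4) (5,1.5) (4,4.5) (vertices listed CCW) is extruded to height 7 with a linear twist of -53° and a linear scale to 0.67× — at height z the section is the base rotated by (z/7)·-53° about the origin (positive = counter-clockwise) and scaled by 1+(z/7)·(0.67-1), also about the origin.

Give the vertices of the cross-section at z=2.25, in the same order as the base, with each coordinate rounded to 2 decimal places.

Cross-section at z=2.25: (-1.22,3.65) (-2.16,-4.01) (-1.74,-4.14) (2.80,-4.60) (4.67,-0.03) (4.60,2.80)

t = z/height = 2.25/7 = 0.321429
s = 1 + (scale-1)·z/height = 1 + (0.67-1)·2.25/7 = 0.893929
θ = twist·z/height = -53°·2.25/7 = -17.0357° = -0.297329 rad
cos θ = 0.956122, sin θ = -0.292968 (intermediates below are computed at full precision and shown rounded to 5 d.p.)
v1: (-2.5,3.5) → rotate → (-1.36492,4.07885) → ×s → (-1.22014,3.64620) → (-1.22,3.65)
v2: (-1,-5) → rotate → (-2.42096,-4.48764) → ×s → (-2.16417,-4.01163) → (-2.16,-4.01)
v3: (-0.5,-5) → rotate → (-1.94290,-4.63413) → ×s → (-1.73681,-4.14258) → (-1.74,-4.14)
v4: (4.5,-4) → rotate → (3.13068,-5.14284) → ×s → (2.79860,-4.59734) → (2.80,-4.60)
v5: (5,1.5) → rotate → (5.22006,-0.03066) → ×s → (4.66636,-0.02740) → (4.67,-0.03)
v6: (4,4.5) → rotate → (5.14284,3.13068) → ×s → (4.59734,2.79860) → (4.60,2.80)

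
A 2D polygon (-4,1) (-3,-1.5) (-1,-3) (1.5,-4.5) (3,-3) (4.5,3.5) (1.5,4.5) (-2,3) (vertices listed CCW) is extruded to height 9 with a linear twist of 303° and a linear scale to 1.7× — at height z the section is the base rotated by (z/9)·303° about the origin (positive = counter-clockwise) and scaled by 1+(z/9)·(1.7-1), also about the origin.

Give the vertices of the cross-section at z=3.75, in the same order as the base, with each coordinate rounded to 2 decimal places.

t = z/height = 3.75/9 = 0.416667
s = 1 + (scale-1)·z/height = 1 + (1.7-1)·3.75/9 = 1.291667
θ = twist·z/height = 303°·3.75/9 = 126.2500° = 2.203478 rad
cos θ = -0.591310, sin θ = 0.806445 (intermediates below are computed at full precision and shown rounded to 5 d.p.)
v1: (-4,1) → rotate → (1.55879,-3.81709) → ×s → (2.01344,-4.93041) → (2.01,-4.93)
v2: (-3,-1.5) → rotate → (2.98360,-1.53237) → ×s → (3.85381,-1.97931) → (3.85,-1.98)
v3: (-1,-3) → rotate → (3.01064,0.96748) → ×s → (3.88875,1.24967) → (3.89,1.25)
v4: (1.5,-4.5) → rotate → (2.74204,3.87056) → ×s → (3.54180,4.99947) → (3.54,5.00)
v5: (3,-3) → rotate → (0.64540,4.19326) → ×s → (0.83365,5.41630) → (0.83,5.42)
v6: (4.5,3.5) → rotate → (-5.48345,1.55942) → ×s → (-7.08279,2.01425) → (-7.08,2.01)
v7: (1.5,4.5) → rotate → (-4.51597,-1.45123) → ×s → (-5.83312,-1.87450) → (-5.83,-1.87)
v8: (-2,3) → rotate → (-1.23671,-3.38682) → ×s → (-1.59742,-4.37464) → (-1.60,-4.37)

Cross-section at z=3.75: (2.01,-4.93) (3.85,-1.98) (3.89,1.25) (3.54,5.00) (0.83,5.42) (-7.08,2.01) (-5.83,-1.87) (-1.60,-4.37)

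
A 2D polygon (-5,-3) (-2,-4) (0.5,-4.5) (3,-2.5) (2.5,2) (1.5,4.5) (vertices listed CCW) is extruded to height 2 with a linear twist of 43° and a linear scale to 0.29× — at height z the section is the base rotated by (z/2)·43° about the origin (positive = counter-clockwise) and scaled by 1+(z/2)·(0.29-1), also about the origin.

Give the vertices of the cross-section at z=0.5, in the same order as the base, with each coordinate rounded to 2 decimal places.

Cross-section at z=0.5: (-3.58,-3.19) (-1.00,-3.54) (1.09,-3.56) (2.81,-1.56) (1.71,2.00) (0.52,3.87)

t = z/height = 0.5/2 = 0.25
s = 1 + (scale-1)·z/height = 1 + (0.29-1)·0.5/2 = 0.822500
θ = twist·z/height = 43°·0.5/2 = 10.7500° = 0.187623 rad
cos θ = 0.982450, sin θ = 0.186524 (intermediates below are computed at full precision and shown rounded to 5 d.p.)
v1: (-5,-3) → rotate → (-4.35268,-3.87997) → ×s → (-3.58008,-3.19128) → (-3.58,-3.19)
v2: (-2,-4) → rotate → (-1.21880,-4.30285) → ×s → (-1.00247,-3.53909) → (-1.00,-3.54)
v3: (0.5,-4.5) → rotate → (1.33058,-4.32776) → ×s → (1.09440,-3.55959) → (1.09,-3.56)
v4: (3,-2.5) → rotate → (3.41366,-1.89655) → ×s → (2.80774,-1.55992) → (2.81,-1.56)
v5: (2.5,2) → rotate → (2.08308,2.43121) → ×s → (1.71333,1.99967) → (1.71,2.00)
v6: (1.5,4.5) → rotate → (0.63432,4.70081) → ×s → (0.52173,3.86642) → (0.52,3.87)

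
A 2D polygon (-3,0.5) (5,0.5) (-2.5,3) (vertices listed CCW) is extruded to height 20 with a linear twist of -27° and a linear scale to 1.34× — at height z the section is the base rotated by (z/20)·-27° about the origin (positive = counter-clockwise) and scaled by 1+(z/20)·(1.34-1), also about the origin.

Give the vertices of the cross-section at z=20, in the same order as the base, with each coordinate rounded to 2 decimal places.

Cross-section at z=20: (-3.28,2.42) (6.27,-2.44) (-1.16,5.10)

t = z/height = 20/20 = 1
s = 1 + (scale-1)·z/height = 1 + (1.34-1)·20/20 = 1.340000
θ = twist·z/height = -27°·20/20 = -27.0000° = -0.471239 rad
cos θ = 0.891007, sin θ = -0.453990 (intermediates below are computed at full precision and shown rounded to 5 d.p.)
v1: (-3,0.5) → rotate → (-2.44602,1.80747) → ×s → (-3.27767,2.42202) → (-3.28,2.42)
v2: (5,0.5) → rotate → (4.68203,-1.82445) → ×s → (6.27392,-2.44476) → (6.27,-2.44)
v3: (-2.5,3) → rotate → (-0.86554,3.80800) → ×s → (-1.15983,5.10271) → (-1.16,5.10)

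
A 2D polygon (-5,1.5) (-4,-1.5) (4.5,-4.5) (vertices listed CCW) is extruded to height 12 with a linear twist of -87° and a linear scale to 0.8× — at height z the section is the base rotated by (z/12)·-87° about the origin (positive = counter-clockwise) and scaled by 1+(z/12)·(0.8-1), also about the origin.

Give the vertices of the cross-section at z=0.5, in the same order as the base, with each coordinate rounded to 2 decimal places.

t = z/height = 0.5/12 = 0.0416667
s = 1 + (scale-1)·z/height = 1 + (0.8-1)·0.5/12 = 0.991667
θ = twist·z/height = -87°·0.5/12 = -3.6250° = -0.063268 rad
cos θ = 0.997999, sin θ = -0.063226 (intermediates below are computed at full precision and shown rounded to 5 d.p.)
v1: (-5,1.5) → rotate → (-4.89516,1.81313) → ×s → (-4.85436,1.79802) → (-4.85,1.80)
v2: (-4,-1.5) → rotate → (-4.08684,-1.24409) → ×s → (-4.05278,-1.23373) → (-4.05,-1.23)
v3: (4.5,-4.5) → rotate → (4.20648,-4.77551) → ×s → (4.17143,-4.73572) → (4.17,-4.74)

Cross-section at z=0.5: (-4.85,1.80) (-4.05,-1.23) (4.17,-4.74)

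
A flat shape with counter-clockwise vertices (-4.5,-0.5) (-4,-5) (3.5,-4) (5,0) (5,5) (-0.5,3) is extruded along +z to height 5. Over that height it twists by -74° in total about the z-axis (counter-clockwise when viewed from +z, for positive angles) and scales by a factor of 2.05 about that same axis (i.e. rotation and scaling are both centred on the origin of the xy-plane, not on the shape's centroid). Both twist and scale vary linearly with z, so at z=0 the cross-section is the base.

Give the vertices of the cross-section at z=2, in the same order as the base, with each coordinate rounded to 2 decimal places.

Cross-section at z=2: (-5.91,2.54) (-8.45,-3.37) (1.52,-7.39) (6.17,-3.51) (9.68,2.67) (1.49,4.05)

t = z/height = 2/5 = 0.4
s = 1 + (scale-1)·z/height = 1 + (2.05-1)·2/5 = 1.420000
θ = twist·z/height = -74°·2/5 = -29.6000° = -0.516617 rad
cos θ = 0.869495, sin θ = -0.493942 (intermediates below are computed at full precision and shown rounded to 5 d.p.)
v1: (-4.5,-0.5) → rotate → (-4.15970,1.78799) → ×s → (-5.90677,2.53895) → (-5.91,2.54)
v2: (-4,-5) → rotate → (-5.94769,-2.37171) → ×s → (-8.44572,-3.36782) → (-8.45,-3.37)
v3: (3.5,-4) → rotate → (1.06746,-5.20678) → ×s → (1.51580,-7.39362) → (1.52,-7.39)
v4: (5,0) → rotate → (4.34747,-2.46971) → ×s → (6.17341,-3.50699) → (6.17,-3.51)
v5: (5,5) → rotate → (6.81718,1.87777) → ×s → (9.68040,2.66643) → (9.68,2.67)
v6: (-0.5,3) → rotate → (1.04708,2.85546) → ×s → (1.48685,4.05475) → (1.49,4.05)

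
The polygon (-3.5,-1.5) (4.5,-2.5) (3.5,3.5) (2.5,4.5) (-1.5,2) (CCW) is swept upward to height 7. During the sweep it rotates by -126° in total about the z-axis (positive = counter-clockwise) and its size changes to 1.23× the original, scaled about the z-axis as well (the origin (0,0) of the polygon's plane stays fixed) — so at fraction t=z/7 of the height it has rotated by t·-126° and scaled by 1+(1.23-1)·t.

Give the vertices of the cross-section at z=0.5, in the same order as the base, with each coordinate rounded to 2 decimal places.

t = z/height = 0.5/7 = 0.0714286
s = 1 + (scale-1)·z/height = 1 + (1.23-1)·0.5/7 = 1.016429
θ = twist·z/height = -126°·0.5/7 = -9.0000° = -0.157080 rad
cos θ = 0.987688, sin θ = -0.156434 (intermediates below are computed at full precision and shown rounded to 5 d.p.)
v1: (-3.5,-1.5) → rotate → (-3.69156,-0.93401) → ×s → (-3.75221,-0.94936) → (-3.75,-0.95)
v2: (4.5,-2.5) → rotate → (4.05351,-3.17318) → ×s → (4.12010,-3.22531) → (4.12,-3.23)
v3: (3.5,3.5) → rotate → (4.00443,2.90939) → ×s → (4.07022,2.95719) → (4.07,2.96)
v4: (2.5,4.5) → rotate → (3.17318,4.05351) → ×s → (3.22531,4.12010) → (3.23,4.12)
v5: (-1.5,2) → rotate → (-1.16866,2.21003) → ×s → (-1.18786,2.24634) → (-1.19,2.25)

Cross-section at z=0.5: (-3.75,-0.95) (4.12,-3.23) (4.07,2.96) (3.23,4.12) (-1.19,2.25)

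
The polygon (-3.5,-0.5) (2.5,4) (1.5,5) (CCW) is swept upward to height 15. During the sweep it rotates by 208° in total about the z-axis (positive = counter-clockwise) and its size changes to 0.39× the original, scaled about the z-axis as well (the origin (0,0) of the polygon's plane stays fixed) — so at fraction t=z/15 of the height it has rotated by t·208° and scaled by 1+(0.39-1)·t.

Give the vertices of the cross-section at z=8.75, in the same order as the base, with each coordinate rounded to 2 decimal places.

t = z/height = 8.75/15 = 0.583333
s = 1 + (scale-1)·z/height = 1 + (0.39-1)·8.75/15 = 0.644167
θ = twist·z/height = 208°·8.75/15 = 121.3333° = 2.117666 rad
cos θ = -0.520016, sin θ = 0.854156 (intermediates below are computed at full precision and shown rounded to 5 d.p.)
v1: (-3.5,-0.5) → rotate → (2.24713,-2.72954) → ×s → (1.44753,-1.75828) → (1.45,-1.76)
v2: (2.5,4) → rotate → (-4.71667,0.05533) → ×s → (-3.03832,0.03564) → (-3.04,0.04)
v3: (1.5,5) → rotate → (-5.05081,-1.31885) → ×s → (-3.25356,-0.84956) → (-3.25,-0.85)

Cross-section at z=8.75: (1.45,-1.76) (-3.04,0.04) (-3.25,-0.85)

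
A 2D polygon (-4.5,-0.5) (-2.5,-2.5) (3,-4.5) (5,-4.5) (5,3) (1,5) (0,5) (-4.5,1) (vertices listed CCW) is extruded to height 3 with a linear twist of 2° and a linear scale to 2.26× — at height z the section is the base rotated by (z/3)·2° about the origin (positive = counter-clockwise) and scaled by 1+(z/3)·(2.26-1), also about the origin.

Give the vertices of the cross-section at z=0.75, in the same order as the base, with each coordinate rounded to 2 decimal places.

t = z/height = 0.75/3 = 0.25
s = 1 + (scale-1)·z/height = 1 + (2.26-1)·0.75/3 = 1.315000
θ = twist·z/height = 2°·0.75/3 = 0.5000° = 0.008727 rad
cos θ = 0.999962, sin θ = 0.008727 (intermediates below are computed at full precision and shown rounded to 5 d.p.)
v1: (-4.5,-0.5) → rotate → (-4.49547,-0.53925) → ×s → (-5.91154,-0.70911) → (-5.91,-0.71)
v2: (-2.5,-2.5) → rotate → (-2.47809,-2.52172) → ×s → (-3.25869,-3.31606) → (-3.26,-3.32)
v3: (3,-4.5) → rotate → (3.03916,-4.47365) → ×s → (3.99649,-5.88285) → (4.00,-5.88)
v4: (5,-4.5) → rotate → (5.03908,-4.45620) → ×s → (6.62639,-5.85990) → (6.63,-5.86)
v5: (5,3) → rotate → (4.97363,3.04352) → ×s → (6.54032,4.00223) → (6.54,4.00)
v6: (1,5) → rotate → (0.95633,5.00854) → ×s → (1.25757,6.58623) → (1.26,6.59)
v7: (0,5) → rotate → (-0.04363,4.99981) → ×s → (-0.05738,6.57475) → (-0.06,6.57)
v8: (-4.5,1) → rotate → (-4.50856,0.96069) → ×s → (-5.92875,1.26331) → (-5.93,1.26)

Cross-section at z=0.75: (-5.91,-0.71) (-3.26,-3.32) (4.00,-5.88) (6.63,-5.86) (6.54,4.00) (1.26,6.59) (-0.06,6.57) (-5.93,1.26)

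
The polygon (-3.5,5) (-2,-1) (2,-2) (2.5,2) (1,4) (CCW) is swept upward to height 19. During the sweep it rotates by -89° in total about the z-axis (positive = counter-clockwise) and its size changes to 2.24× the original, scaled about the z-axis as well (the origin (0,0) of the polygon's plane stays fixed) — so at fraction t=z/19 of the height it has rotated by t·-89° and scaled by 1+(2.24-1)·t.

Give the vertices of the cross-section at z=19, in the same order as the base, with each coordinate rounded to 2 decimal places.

Cross-section at z=19: (11.06,8.03) (-2.32,4.44) (-4.40,-4.56) (4.58,-5.52) (9.00,-2.08)

t = z/height = 19/19 = 1
s = 1 + (scale-1)·z/height = 1 + (2.24-1)·19/19 = 2.240000
θ = twist·z/height = -89°·19/19 = -89.0000° = -1.553343 rad
cos θ = 0.017452, sin θ = -0.999848 (intermediates below are computed at full precision and shown rounded to 5 d.p.)
v1: (-3.5,5) → rotate → (4.93816,3.58673) → ×s → (11.06147,8.03427) → (11.06,8.03)
v2: (-2,-1) → rotate → (-1.03475,1.98224) → ×s → (-2.31785,4.44022) → (-2.32,4.44)
v3: (2,-2) → rotate → (-1.96479,-2.03460) → ×s → (-4.40113,-4.55750) → (-4.40,-4.56)
v4: (2.5,2) → rotate → (2.04333,-2.46471) → ×s → (4.57705,-5.52096) → (4.58,-5.52)
v5: (1,4) → rotate → (4.01684,-0.93004) → ×s → (8.99773,-2.08329) → (9.00,-2.08)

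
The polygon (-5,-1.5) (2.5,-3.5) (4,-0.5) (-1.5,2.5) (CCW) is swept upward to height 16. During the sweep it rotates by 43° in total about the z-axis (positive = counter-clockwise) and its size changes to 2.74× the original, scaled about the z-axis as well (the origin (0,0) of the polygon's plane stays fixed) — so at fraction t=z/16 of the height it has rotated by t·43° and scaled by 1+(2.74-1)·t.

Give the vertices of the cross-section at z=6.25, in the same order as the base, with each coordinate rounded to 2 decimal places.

t = z/height = 6.25/16 = 0.390625
s = 1 + (scale-1)·z/height = 1 + (2.74-1)·6.25/16 = 1.679688
θ = twist·z/height = 43°·6.25/16 = 16.7969° = 0.293161 rad
cos θ = 0.957335, sin θ = 0.288980 (intermediates below are computed at full precision and shown rounded to 5 d.p.)
v1: (-5,-1.5) → rotate → (-4.35321,-2.88090) → ×s → (-7.31203,-4.83901) → (-7.31,-4.84)
v2: (2.5,-3.5) → rotate → (3.40477,-2.62822) → ×s → (5.71894,-4.41460) → (5.72,-4.41)
v3: (4,-0.5) → rotate → (3.97383,0.67725) → ×s → (6.67479,1.13757) → (6.67,1.14)
v4: (-1.5,2.5) → rotate → (-2.15845,1.95987) → ×s → (-3.62552,3.29197) → (-3.63,3.29)

Cross-section at z=6.25: (-7.31,-4.84) (5.72,-4.41) (6.67,1.14) (-3.63,3.29)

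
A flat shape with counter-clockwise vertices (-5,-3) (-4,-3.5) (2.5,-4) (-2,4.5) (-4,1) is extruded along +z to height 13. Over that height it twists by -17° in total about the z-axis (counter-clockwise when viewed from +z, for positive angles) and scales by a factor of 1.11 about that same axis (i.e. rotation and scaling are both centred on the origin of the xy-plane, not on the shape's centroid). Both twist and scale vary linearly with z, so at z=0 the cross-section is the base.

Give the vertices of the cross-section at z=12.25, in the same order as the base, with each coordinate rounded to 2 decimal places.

t = z/height = 12.25/13 = 0.942308
s = 1 + (scale-1)·z/height = 1 + (1.11-1)·12.25/13 = 1.103654
θ = twist·z/height = -17°·12.25/13 = -16.0192° = -0.279588 rad
cos θ = 0.961169, sin θ = -0.275960 (intermediates below are computed at full precision and shown rounded to 5 d.p.)
v1: (-5,-3) → rotate → (-5.63373,-1.50371) → ×s → (-6.21768,-1.65957) → (-6.22,-1.66)
v2: (-4,-3.5) → rotate → (-4.81054,-2.26025) → ×s → (-5.30917,-2.49454) → (-5.31,-2.49)
v3: (2.5,-4) → rotate → (1.29908,-4.53458) → ×s → (1.43374,-5.00460) → (1.43,-5.00)
v4: (-2,4.5) → rotate → (-0.68052,4.87718) → ×s → (-0.75106,5.38272) → (-0.75,5.38)
v5: (-4,1) → rotate → (-3.56872,2.06501) → ×s → (-3.93863,2.27906) → (-3.94,2.28)

Cross-section at z=12.25: (-6.22,-1.66) (-5.31,-2.49) (1.43,-5.00) (-0.75,5.38) (-3.94,2.28)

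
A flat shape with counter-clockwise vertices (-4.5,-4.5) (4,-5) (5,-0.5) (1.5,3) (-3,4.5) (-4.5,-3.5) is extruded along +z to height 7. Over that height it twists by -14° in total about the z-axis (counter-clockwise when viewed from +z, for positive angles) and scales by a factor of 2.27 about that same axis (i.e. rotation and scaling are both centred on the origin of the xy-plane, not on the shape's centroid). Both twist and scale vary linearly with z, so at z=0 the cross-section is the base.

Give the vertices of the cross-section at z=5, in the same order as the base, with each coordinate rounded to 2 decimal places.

Cross-section at z=5: (-9.94,-6.96) (5.86,-10.72) (9.23,-2.59) (3.81,5.14) (-4.14,9.45) (-9.61,-5.08)

t = z/height = 5/7 = 0.714286
s = 1 + (scale-1)·z/height = 1 + (2.27-1)·5/7 = 1.907143
θ = twist·z/height = -14°·5/7 = -10.0000° = -0.174533 rad
cos θ = 0.984808, sin θ = -0.173648 (intermediates below are computed at full precision and shown rounded to 5 d.p.)
v1: (-4.5,-4.5) → rotate → (-5.21305,-3.65022) → ×s → (-9.94203,-6.96149) → (-9.94,-6.96)
v2: (4,-5) → rotate → (3.07099,-5.61863) → ×s → (5.85682,-10.71553) → (5.86,-10.72)
v3: (5,-0.5) → rotate → (4.83721,-1.36064) → ×s → (9.22526,-2.59494) → (9.23,-2.59)
v4: (1.5,3) → rotate → (1.99816,2.69395) → ×s → (3.81077,5.13775) → (3.81,5.14)
v5: (-3,4.5) → rotate → (-2.17301,4.95258) → ×s → (-4.14423,9.44528) → (-4.14,9.45)
v6: (-4.5,-3.5) → rotate → (-5.03940,-2.66541) → ×s → (-9.61086,-5.08332) → (-9.61,-5.08)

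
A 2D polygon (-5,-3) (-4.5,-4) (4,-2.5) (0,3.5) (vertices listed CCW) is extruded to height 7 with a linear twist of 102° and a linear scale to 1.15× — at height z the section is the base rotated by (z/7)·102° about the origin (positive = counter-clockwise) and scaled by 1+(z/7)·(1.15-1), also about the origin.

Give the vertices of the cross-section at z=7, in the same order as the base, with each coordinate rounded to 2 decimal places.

Cross-section at z=7: (4.57,-4.91) (5.58,-4.11) (1.86,5.10) (-3.94,-0.84)

t = z/height = 7/7 = 1
s = 1 + (scale-1)·z/height = 1 + (1.15-1)·7/7 = 1.150000
θ = twist·z/height = 102°·7/7 = 102.0000° = 1.780236 rad
cos θ = -0.207912, sin θ = 0.978148 (intermediates below are computed at full precision and shown rounded to 5 d.p.)
v1: (-5,-3) → rotate → (3.97400,-4.26700) → ×s → (4.57010,-4.90705) → (4.57,-4.91)
v2: (-4.5,-4) → rotate → (4.84819,-3.57002) → ×s → (5.57542,-4.10552) → (5.58,-4.11)
v3: (4,-2.5) → rotate → (1.61372,4.43237) → ×s → (1.85578,5.09723) → (1.86,5.10)
v4: (0,3.5) → rotate → (-3.42352,-0.72769) → ×s → (-3.93704,-0.83684) → (-3.94,-0.84)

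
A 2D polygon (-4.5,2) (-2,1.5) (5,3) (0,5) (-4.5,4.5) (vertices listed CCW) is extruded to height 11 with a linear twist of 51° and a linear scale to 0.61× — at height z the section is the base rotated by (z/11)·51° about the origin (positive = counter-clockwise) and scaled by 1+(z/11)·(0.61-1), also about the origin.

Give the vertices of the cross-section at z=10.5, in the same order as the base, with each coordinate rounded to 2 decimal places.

Cross-section at z=10.5: (-2.81,-1.29) (-1.54,-0.32) (0.66,3.60) (-2.36,2.07) (-3.99,-0.26)

t = z/height = 10.5/11 = 0.954545
s = 1 + (scale-1)·z/height = 1 + (0.61-1)·10.5/11 = 0.627727
θ = twist·z/height = 51°·10.5/11 = 48.6818° = 0.849658 rad
cos θ = 0.660240, sin θ = 0.751055 (intermediates below are computed at full precision and shown rounded to 5 d.p.)
v1: (-4.5,2) → rotate → (-4.47319,-2.05927) → ×s → (-2.80794,-1.29266) → (-2.81,-1.29)
v2: (-2,1.5) → rotate → (-2.44706,-0.51175) → ×s → (-1.53609,-0.32124) → (-1.54,-0.32)
v3: (5,3) → rotate → (1.04804,5.73599) → ×s → (0.65788,3.60064) → (0.66,3.60)
v4: (0,5) → rotate → (-3.75527,3.30120) → ×s → (-2.35729,2.07225) → (-2.36,2.07)
v5: (-4.5,4.5) → rotate → (-6.35083,-0.40867) → ×s → (-3.98659,-0.25653) → (-3.99,-0.26)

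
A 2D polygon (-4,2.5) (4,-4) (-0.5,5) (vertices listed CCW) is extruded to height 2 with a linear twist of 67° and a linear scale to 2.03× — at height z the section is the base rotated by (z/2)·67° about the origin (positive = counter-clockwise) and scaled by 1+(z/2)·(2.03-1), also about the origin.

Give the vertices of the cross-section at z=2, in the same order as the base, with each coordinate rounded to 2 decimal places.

t = z/height = 2/2 = 1
s = 1 + (scale-1)·z/height = 1 + (2.03-1)·2/2 = 2.030000
θ = twist·z/height = 67°·2/2 = 67.0000° = 1.169371 rad
cos θ = 0.390731, sin θ = 0.920505 (intermediates below are computed at full precision and shown rounded to 5 d.p.)
v1: (-4,2.5) → rotate → (-3.86419,-2.70519) → ×s → (-7.84430,-5.49154) → (-7.84,-5.49)
v2: (4,-4) → rotate → (5.24494,2.11909) → ×s → (10.64724,4.30176) → (10.65,4.30)
v3: (-0.5,5) → rotate → (-4.79789,1.49340) → ×s → (-9.73972,3.03161) → (-9.74,3.03)

Cross-section at z=2: (-7.84,-5.49) (10.65,4.30) (-9.74,3.03)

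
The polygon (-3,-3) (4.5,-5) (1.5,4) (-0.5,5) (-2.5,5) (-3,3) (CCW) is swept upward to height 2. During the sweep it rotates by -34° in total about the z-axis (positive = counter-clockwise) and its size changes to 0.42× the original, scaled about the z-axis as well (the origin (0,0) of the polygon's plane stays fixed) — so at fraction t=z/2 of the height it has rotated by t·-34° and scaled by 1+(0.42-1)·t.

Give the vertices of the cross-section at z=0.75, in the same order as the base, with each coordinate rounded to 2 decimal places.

Cross-section at z=0.75: (-2.81,-1.77) (2.57,-4.59) (1.84,2.79) (0.48,3.90) (-1.04,4.25) (-1.77,2.81)

t = z/height = 0.75/2 = 0.375
s = 1 + (scale-1)·z/height = 1 + (0.42-1)·0.75/2 = 0.782500
θ = twist·z/height = -34°·0.75/2 = -12.7500° = -0.222529 rad
cos θ = 0.975342, sin θ = -0.220697 (intermediates below are computed at full precision and shown rounded to 5 d.p.)
v1: (-3,-3) → rotate → (-3.58812,-2.26393) → ×s → (-2.80770,-1.77153) → (-2.81,-1.77)
v2: (4.5,-5) → rotate → (3.28555,-5.86985) → ×s → (2.57095,-4.59316) → (2.57,-4.59)
v3: (1.5,4) → rotate → (2.34580,3.57032) → ×s → (1.83559,2.79378) → (1.84,2.79)
v4: (-0.5,5) → rotate → (0.61582,4.98706) → ×s → (0.48188,3.90237) → (0.48,3.90)
v5: (-2.5,5) → rotate → (-1.33487,5.42846) → ×s → (-1.04453,4.24777) → (-1.04,4.25)
v6: (-3,3) → rotate → (-2.26393,3.58812) → ×s → (-1.77153,2.80770) → (-1.77,2.81)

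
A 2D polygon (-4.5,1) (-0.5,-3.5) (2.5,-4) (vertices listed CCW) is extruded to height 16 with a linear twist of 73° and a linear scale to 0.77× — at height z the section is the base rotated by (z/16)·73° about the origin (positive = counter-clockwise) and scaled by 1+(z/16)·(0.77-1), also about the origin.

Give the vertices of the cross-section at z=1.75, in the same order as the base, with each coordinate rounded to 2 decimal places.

t = z/height = 1.75/16 = 0.109375
s = 1 + (scale-1)·z/height = 1 + (0.77-1)·1.75/16 = 0.974844
θ = twist·z/height = 73°·1.75/16 = 7.9844° = 0.139354 rad
cos θ = 0.990306, sin θ = 0.138903 (intermediates below are computed at full precision and shown rounded to 5 d.p.)
v1: (-4.5,1) → rotate → (-4.59528,0.36524) → ×s → (-4.47968,0.35605) → (-4.48,0.36)
v2: (-0.5,-3.5) → rotate → (-0.00899,-3.53552) → ×s → (-0.00877,-3.44658) → (-0.01,-3.45)
v3: (2.5,-4) → rotate → (3.03138,-3.61397) → ×s → (2.95512,-3.52305) → (2.96,-3.52)

Cross-section at z=1.75: (-4.48,0.36) (-0.01,-3.45) (2.96,-3.52)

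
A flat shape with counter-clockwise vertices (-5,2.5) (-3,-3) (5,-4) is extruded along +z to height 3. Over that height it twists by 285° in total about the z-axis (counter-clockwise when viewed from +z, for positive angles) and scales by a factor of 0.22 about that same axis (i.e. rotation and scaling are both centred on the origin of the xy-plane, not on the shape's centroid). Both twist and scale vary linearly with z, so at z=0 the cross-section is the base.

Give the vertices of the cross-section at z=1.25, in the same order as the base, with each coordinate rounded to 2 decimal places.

Cross-section at z=1.25: (0.14,-3.77) (2.75,-0.80) (0.74,4.26)

t = z/height = 1.25/3 = 0.416667
s = 1 + (scale-1)·z/height = 1 + (0.22-1)·1.25/3 = 0.675000
θ = twist·z/height = 285°·1.25/3 = 118.7500° = 2.072578 rad
cos θ = -0.480989, sin θ = 0.876727 (intermediates below are computed at full precision and shown rounded to 5 d.p.)
v1: (-5,2.5) → rotate → (0.21313,-5.58611) → ×s → (0.14386,-3.77062) → (0.14,-3.77)
v2: (-3,-3) → rotate → (4.07315,-1.18721) → ×s → (2.74937,-0.80137) → (2.75,-0.80)
v3: (5,-4) → rotate → (1.10196,6.30759) → ×s → (0.74383,4.25762) → (0.74,4.26)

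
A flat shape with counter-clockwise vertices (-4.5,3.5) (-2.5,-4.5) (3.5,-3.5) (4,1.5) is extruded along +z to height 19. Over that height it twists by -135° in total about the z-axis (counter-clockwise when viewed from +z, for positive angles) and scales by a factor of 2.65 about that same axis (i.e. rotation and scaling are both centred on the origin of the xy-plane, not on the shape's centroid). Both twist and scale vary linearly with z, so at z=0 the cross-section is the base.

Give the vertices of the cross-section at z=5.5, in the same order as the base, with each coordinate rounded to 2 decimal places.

t = z/height = 5.5/19 = 0.289474
s = 1 + (scale-1)·z/height = 1 + (2.65-1)·5.5/19 = 1.477632
θ = twist·z/height = -135°·5.5/19 = -39.0789° = -0.682056 rad
cos θ = 0.776278, sin θ = -0.630391 (intermediates below are computed at full precision and shown rounded to 5 d.p.)
v1: (-4.5,3.5) → rotate → (-1.28688,5.55373) → ×s → (-1.90154,8.20637) → (-1.90,8.21)
v2: (-2.5,-4.5) → rotate → (-4.77745,-1.91727) → ×s → (-7.05932,-2.83303) → (-7.06,-2.83)
v3: (3.5,-3.5) → rotate → (0.51061,-4.92334) → ×s → (0.75449,-7.27488) → (0.75,-7.27)
v4: (4,1.5) → rotate → (4.05070,-1.35715) → ×s → (5.98544,-2.00536) → (5.99,-2.01)

Cross-section at z=5.5: (-1.90,8.21) (-7.06,-2.83) (0.75,-7.27) (5.99,-2.01)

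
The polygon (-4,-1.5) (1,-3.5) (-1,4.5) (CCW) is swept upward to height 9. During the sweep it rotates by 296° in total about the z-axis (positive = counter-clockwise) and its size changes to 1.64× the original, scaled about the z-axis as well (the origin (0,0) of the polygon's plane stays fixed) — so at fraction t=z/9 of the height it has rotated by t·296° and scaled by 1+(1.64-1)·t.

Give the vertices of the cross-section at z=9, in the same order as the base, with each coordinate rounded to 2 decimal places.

t = z/height = 9/9 = 1
s = 1 + (scale-1)·z/height = 1 + (1.64-1)·9/9 = 1.640000
θ = twist·z/height = 296°·9/9 = 296.0000° = 5.166175 rad
cos θ = 0.438371, sin θ = -0.898794 (intermediates below are computed at full precision and shown rounded to 5 d.p.)
v1: (-4,-1.5) → rotate → (-3.10168,2.93762) → ×s → (-5.08675,4.81770) → (-5.09,4.82)
v2: (1,-3.5) → rotate → (-2.70741,-2.43309) → ×s → (-4.44015,-3.99027) → (-4.44,-3.99)
v3: (-1,4.5) → rotate → (3.60620,2.87146) → ×s → (5.91417,4.70920) → (5.91,4.71)

Cross-section at z=9: (-5.09,4.82) (-4.44,-3.99) (5.91,4.71)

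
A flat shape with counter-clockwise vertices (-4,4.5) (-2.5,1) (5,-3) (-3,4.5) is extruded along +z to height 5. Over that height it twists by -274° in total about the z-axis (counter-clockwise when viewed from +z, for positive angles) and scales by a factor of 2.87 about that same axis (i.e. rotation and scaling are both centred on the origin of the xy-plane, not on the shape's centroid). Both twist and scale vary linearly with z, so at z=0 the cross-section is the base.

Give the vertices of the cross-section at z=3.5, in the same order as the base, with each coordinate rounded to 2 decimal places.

t = z/height = 3.5/5 = 0.7
s = 1 + (scale-1)·z/height = 1 + (2.87-1)·3.5/5 = 2.309000
θ = twist·z/height = -274°·3.5/5 = -191.8000° = -3.347542 rad
cos θ = -0.978867, sin θ = 0.204496 (intermediates below are computed at full precision and shown rounded to 5 d.p.)
v1: (-4,4.5) → rotate → (2.99524,-5.22289) → ×s → (6.91600,-12.05965) → (6.92,-12.06)
v2: (-2.5,1) → rotate → (2.24267,-1.49011) → ×s → (5.17833,-3.44066) → (5.18,-3.44)
v3: (5,-3) → rotate → (-4.28085,3.95908) → ×s → (-9.88448,9.14152) → (-9.88,9.14)
v4: (-3,4.5) → rotate → (2.01637,-5.01839) → ×s → (4.65580,-11.58747) → (4.66,-11.59)

Cross-section at z=3.5: (6.92,-12.06) (5.18,-3.44) (-9.88,9.14) (4.66,-11.59)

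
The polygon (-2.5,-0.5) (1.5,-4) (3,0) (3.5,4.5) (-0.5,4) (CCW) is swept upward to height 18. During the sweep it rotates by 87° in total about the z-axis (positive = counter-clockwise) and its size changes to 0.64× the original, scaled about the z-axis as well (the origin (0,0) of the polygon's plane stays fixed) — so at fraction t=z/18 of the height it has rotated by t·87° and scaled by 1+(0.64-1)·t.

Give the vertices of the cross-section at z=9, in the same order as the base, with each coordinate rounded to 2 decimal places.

t = z/height = 9/18 = 0.5
s = 1 + (scale-1)·z/height = 1 + (0.64-1)·9/18 = 0.820000
θ = twist·z/height = 87°·9/18 = 43.5000° = 0.759218 rad
cos θ = 0.725374, sin θ = 0.688355 (intermediates below are computed at full precision and shown rounded to 5 d.p.)
v1: (-2.5,-0.5) → rotate → (-1.46926,-2.08357) → ×s → (-1.20479,-1.70853) → (-1.20,-1.71)
v2: (1.5,-4) → rotate → (3.84148,-1.86897) → ×s → (3.15001,-1.53255) → (3.15,-1.53)
v3: (3,0) → rotate → (2.17612,2.06506) → ×s → (1.78442,1.69335) → (1.78,1.69)
v4: (3.5,4.5) → rotate → (-0.55879,5.67343) → ×s → (-0.45820,4.65221) → (-0.46,4.65)
v5: (-0.5,4) → rotate → (-3.11611,2.55732) → ×s → (-2.55521,2.09700) → (-2.56,2.10)

Cross-section at z=9: (-1.20,-1.71) (3.15,-1.53) (1.78,1.69) (-0.46,4.65) (-2.56,2.10)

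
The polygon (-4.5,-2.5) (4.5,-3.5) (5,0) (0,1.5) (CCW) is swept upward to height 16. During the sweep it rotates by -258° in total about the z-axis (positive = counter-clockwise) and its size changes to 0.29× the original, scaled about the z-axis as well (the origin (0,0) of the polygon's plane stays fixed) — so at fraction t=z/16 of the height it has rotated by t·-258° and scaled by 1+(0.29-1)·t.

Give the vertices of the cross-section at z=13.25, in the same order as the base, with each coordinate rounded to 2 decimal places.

t = z/height = 13.25/16 = 0.828125
s = 1 + (scale-1)·z/height = 1 + (0.29-1)·13.25/16 = 0.412031
θ = twist·z/height = -258°·13.25/16 = -213.6563° = -3.729005 rad
cos θ = -0.832378, sin θ = 0.554209 (intermediates below are computed at full precision and shown rounded to 5 d.p.)
v1: (-4.5,-2.5) → rotate → (5.13122,-0.41300) → ×s → (2.11422,-0.17017) → (2.11,-0.17)
v2: (4.5,-3.5) → rotate → (-1.80597,5.40726) → ×s → (-0.74412,2.22796) → (-0.74,2.23)
v3: (5,0) → rotate → (-4.16189,2.77105) → ×s → (-1.71483,1.14176) → (-1.71,1.14)
v4: (0,1.5) → rotate → (-0.83131,-1.24857) → ×s → (-0.34253,-0.51445) → (-0.34,-0.51)

Cross-section at z=13.25: (2.11,-0.17) (-0.74,2.23) (-1.71,1.14) (-0.34,-0.51)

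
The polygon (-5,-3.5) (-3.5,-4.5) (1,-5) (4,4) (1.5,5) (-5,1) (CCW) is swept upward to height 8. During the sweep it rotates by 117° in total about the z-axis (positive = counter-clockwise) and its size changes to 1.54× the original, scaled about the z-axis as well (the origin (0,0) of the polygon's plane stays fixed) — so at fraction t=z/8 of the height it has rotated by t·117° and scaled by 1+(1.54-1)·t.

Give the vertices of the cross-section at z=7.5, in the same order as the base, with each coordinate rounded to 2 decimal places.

t = z/height = 7.5/8 = 0.9375
s = 1 + (scale-1)·z/height = 1 + (1.54-1)·7.5/8 = 1.506250
θ = twist·z/height = 117°·7.5/8 = 109.6875° = 1.914408 rad
cos θ = -0.336890, sin θ = 0.941544 (intermediates below are computed at full precision and shown rounded to 5 d.p.)
v1: (-5,-3.5) → rotate → (4.97985,-3.52861) → ×s → (7.50090,-5.31496) → (7.50,-5.31)
v2: (-3.5,-4.5) → rotate → (5.41606,-1.77940) → ×s → (8.15794,-2.68022) → (8.16,-2.68)
v3: (1,-5) → rotate → (4.37083,2.62599) → ×s → (6.58356,3.95540) → (6.58,3.96)
v4: (4,4) → rotate → (-5.11374,2.41862) → ×s → (-7.70256,3.64304) → (-7.70,3.64)
v5: (1.5,5) → rotate → (-5.21306,-0.27213) → ×s → (-7.85216,-0.40990) → (-7.85,-0.41)
v6: (-5,1) → rotate → (0.74291,-5.04461) → ×s → (1.11900,-7.59844) → (1.12,-7.60)

Cross-section at z=7.5: (7.50,-5.31) (8.16,-2.68) (6.58,3.96) (-7.70,3.64) (-7.85,-0.41) (1.12,-7.60)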